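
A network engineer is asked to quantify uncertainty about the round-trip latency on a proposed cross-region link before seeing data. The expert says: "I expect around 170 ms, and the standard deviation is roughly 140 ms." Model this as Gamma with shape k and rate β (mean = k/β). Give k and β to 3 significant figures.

For Gamma(k, rate β): mean = k/β, variance = k/β², so CV = 1/√k.
CV = SD/mean = 140/170 = 0.8235, hence k = 1/CV² = 1.47.
Then β = k/mean = 1.47/170 = 0.00867.

k ≈ 1.47, β ≈ 0.00867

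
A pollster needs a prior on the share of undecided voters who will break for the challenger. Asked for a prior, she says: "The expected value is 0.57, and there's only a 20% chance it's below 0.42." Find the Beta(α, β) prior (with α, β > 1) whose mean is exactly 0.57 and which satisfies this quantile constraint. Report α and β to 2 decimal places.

α ≈ 4.37, β ≈ 3.29

With mean 0.57 fixed, write α = 0.57s, β = 0.43s where s = α+β.
Need P(θ < 0.42) = 0.2 under Beta(0.57s, 0.43s). Normal approximation: (q−m)/√(m(1−m)/s) ≈ z_{0.2} = -0.842, so s ≈ 0.57·0.43·(-0.842)²/(0.42−0.57)² = 7.7.
At s = 7.7: P(θ<0.42) ≈ 0.199. Adjusting to match 0.2 gives s ≈ 7.66.
So α = 0.57·7.66 ≈ 4.37, β = 0.43·7.66 ≈ 3.29.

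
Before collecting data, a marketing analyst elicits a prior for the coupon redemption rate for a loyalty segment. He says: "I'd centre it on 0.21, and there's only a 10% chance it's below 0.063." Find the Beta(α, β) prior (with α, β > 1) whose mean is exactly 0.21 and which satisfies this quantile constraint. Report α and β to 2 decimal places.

With mean 0.21 fixed, write α = 0.21s, β = 0.79s where s = α+β.
Need P(θ < 0.063) = 0.1 under Beta(0.21s, 0.79s). Normal approximation: (q−m)/√(m(1−m)/s) ≈ z_{0.1} = -1.28, so s ≈ 0.21·0.79·(-1.28)²/(0.063−0.21)² = 12.6.
At s = 12.6: P(θ<0.063) ≈ 0.060. Adjusting to match 0.1 gives s ≈ 9.31.
So α = 0.21·9.31 ≈ 1.95, β = 0.79·9.31 ≈ 7.35.

α ≈ 1.95, β ≈ 7.35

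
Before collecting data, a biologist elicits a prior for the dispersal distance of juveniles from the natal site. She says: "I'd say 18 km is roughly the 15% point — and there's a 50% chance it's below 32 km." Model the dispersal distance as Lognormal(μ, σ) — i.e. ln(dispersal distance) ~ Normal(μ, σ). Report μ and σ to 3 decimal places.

μ ≈ 3.466, σ ≈ 0.555

If T ~ Lognormal(μ,σ) then ln T ~ Normal(μ,σ), so the p-quantile of ln T is μ + z_p·σ.
ln(18) = 2.89 and ln(32) = 3.466; z_{0.15} = -1.036, z_{0.5} = 0.
σ = (3.466 − 2.89)/(0 − (-1.036)) = 0.555.
μ = 2.89 − (-1.036)·0.555 = 3.466.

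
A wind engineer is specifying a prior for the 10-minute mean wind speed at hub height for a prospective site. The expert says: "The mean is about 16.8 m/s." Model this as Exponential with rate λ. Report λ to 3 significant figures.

λ ≈ 0.0595

Exponential mean = 1/λ, so λ = 1/16.8 = 0.0595.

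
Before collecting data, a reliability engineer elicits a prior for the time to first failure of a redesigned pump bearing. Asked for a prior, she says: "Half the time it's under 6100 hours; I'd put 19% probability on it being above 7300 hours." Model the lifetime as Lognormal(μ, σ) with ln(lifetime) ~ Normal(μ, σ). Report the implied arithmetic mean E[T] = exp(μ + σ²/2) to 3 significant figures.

If T ~ Lognormal(μ,σ) then ln T ~ Normal(μ,σ), so the p-quantile of ln T is μ + z_p·σ.
ln(6100) = 8.716 and ln(7300) = 8.896; z_{0.5} = 0, z_{0.81} = 0.8779.
σ = (8.896 − 8.716)/(0.8779 − (0)) = 0.205.
μ = 8.716 − (0)·0.205 = 8.716.
E[T] = exp(μ + σ²/2) = exp(8.716 + 0.0209) = 6230 hours.

E[T] ≈ 6230 hours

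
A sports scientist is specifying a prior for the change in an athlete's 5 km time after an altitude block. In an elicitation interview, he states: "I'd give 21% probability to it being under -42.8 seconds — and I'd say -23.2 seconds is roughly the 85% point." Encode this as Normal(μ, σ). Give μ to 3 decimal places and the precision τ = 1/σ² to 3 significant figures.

For Normal(μ,σ), the p-quantile is μ + z_p·σ. Here z_{0.21} = -0.8064, z_{0.85} = 1.036.
So -42.8 = μ − 0.8064σ and -23.2 = μ + 1.036σ.
Subtracting: σ = (-23.2 − -42.8)/(1.036 − (-0.8064)) = 10.636.
Then μ = -42.8 − (-0.8064)·10.636 = -34.223.
Precision τ = 1/σ² = 1/10.64² = 0.00884.

μ = -34.223, τ = 0.00884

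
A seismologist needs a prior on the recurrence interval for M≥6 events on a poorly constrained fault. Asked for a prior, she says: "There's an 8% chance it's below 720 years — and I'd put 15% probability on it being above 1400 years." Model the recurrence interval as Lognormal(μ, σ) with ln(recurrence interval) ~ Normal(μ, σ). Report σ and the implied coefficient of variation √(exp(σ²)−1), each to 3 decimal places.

If T ~ Lognormal(μ,σ) then ln T ~ Normal(μ,σ), so the p-quantile of ln T is μ + z_p·σ.
ln(720) = 6.579 and ln(1400) = 7.244; z_{0.08} = -1.405, z_{0.85} = 1.036.
σ = (7.244 − 6.579)/(1.036 − (-1.405)) = 0.272.
μ = 6.579 − (-1.405)·0.272 = 6.962.
CV = √(exp(σ²)−1) = √(exp(0.0742)−1) = 0.277.

σ ≈ 0.272, CV ≈ 0.277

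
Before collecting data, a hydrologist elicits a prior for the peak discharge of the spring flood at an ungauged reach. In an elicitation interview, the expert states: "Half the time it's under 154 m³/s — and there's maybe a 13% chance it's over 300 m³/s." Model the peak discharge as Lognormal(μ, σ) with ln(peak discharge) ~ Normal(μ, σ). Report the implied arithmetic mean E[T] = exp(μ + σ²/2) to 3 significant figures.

If T ~ Lognormal(μ,σ) then ln T ~ Normal(μ,σ), so the p-quantile of ln T is μ + z_p·σ.
ln(154) = 5.037 and ln(300) = 5.704; z_{0.5} = 0, z_{0.87} = 1.126.
σ = (5.704 − 5.037)/(1.126 − (0)) = 0.592.
μ = 5.037 − (0)·0.592 = 5.037.
E[T] = exp(μ + σ²/2) = exp(5.037 + 0.1752) = 183 m³/s.

E[T] ≈ 183 m³/s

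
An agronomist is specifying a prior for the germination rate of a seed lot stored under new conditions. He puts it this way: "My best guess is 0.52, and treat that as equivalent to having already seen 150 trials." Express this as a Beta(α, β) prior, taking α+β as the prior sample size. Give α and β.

α = 78, β = 72

Under the effective-sample-size interpretation, Beta(α, β) has prior mean α/(α+β) and prior sample size α+β.
So α+β = 150 and α/(α+β) = 0.52, giving α = 0.52·150 = 78 and β = 150 − 78 = 72.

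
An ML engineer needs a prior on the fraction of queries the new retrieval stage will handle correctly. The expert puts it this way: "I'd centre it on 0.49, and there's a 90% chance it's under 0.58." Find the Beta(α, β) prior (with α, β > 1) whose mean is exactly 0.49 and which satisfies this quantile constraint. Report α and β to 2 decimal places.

α ≈ 24.71, β ≈ 25.72

With mean 0.49 fixed, write α = 0.49s, β = 0.51s where s = α+β.
Need P(θ < 0.58) = 0.9 under Beta(0.49s, 0.51s). Normal approximation: (q−m)/√(m(1−m)/s) ≈ z_{0.9} = 1.28, so s ≈ 0.49·0.51·(1.28)²/(0.58−0.49)² = 50.7.
At s = 50.7: P(θ<0.58) ≈ 0.901. Adjusting to match 0.9 gives s ≈ 50.44.
So α = 0.49·50.44 ≈ 24.71, β = 0.51·50.44 ≈ 25.72.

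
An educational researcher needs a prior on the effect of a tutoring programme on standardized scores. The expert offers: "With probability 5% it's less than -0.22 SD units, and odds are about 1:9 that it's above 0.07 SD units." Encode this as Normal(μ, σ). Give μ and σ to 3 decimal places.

μ = -0.057, σ = 0.099

For Normal(μ,σ), the p-quantile is μ + z_p·σ. Here z_{0.05} = -1.645, z_{0.9} = 1.282.
So -0.22 = μ − 1.645σ and 0.07 = μ + 1.282σ.
Subtracting: σ = (0.07 − -0.22)/(1.282 − (-1.645)) = 0.099.
Then μ = -0.22 − (-1.645)·0.099 = -0.057.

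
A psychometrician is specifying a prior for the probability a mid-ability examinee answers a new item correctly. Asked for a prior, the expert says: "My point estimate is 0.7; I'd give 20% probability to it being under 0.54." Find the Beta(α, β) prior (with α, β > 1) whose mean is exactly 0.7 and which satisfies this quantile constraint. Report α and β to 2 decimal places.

α ≈ 3.68, β ≈ 1.58

With mean 0.7 fixed, write α = 0.7s, β = 0.3s where s = α+β.
Need P(θ < 0.54) = 0.2 under Beta(0.7s, 0.3s). Normal approximation: (q−m)/√(m(1−m)/s) ≈ z_{0.2} = -0.842, so s ≈ 0.7·0.3·(-0.842)²/(0.54−0.7)² = 5.8.
At s = 5.8: P(θ<0.54) ≈ 0.191. Adjusting to match 0.2 gives s ≈ 5.26.
So α = 0.7·5.26 ≈ 3.68, β = 0.3·5.26 ≈ 1.58.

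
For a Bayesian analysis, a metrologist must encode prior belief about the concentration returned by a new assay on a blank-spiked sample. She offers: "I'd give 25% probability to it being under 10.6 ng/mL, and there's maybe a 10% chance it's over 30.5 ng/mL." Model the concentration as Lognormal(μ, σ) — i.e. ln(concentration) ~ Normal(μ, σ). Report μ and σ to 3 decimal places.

μ ≈ 2.725, σ ≈ 0.540

If T ~ Lognormal(μ,σ) then ln T ~ Normal(μ,σ), so the p-quantile of ln T is μ + z_p·σ.
ln(10.6) = 2.361 and ln(30.5) = 3.418; z_{0.25} = -0.6745, z_{0.9} = 1.282.
σ = (3.418 − 2.361)/(1.282 − (-0.6745)) = 0.540.
μ = 2.361 − (-0.6745)·0.540 = 2.725.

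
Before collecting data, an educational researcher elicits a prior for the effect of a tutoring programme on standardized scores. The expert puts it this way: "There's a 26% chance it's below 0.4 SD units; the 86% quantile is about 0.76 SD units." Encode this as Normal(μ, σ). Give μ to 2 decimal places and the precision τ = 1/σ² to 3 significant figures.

μ = 0.53, τ = 22.9

The p-quantile of Normal(μ,σ) is μ + z_p·σ, with z_{0.26} = -0.6433 and z_{0.86} = 1.08.
Eliminate σ: μ = (z₂·x₁ − z₁·x₂)/(z₂ − z₁) = (1.08·0.4 − (-0.6433)·0.76)/1.724 = 0.53.
Then σ = (x₂ − x₁)/(z₂ − z₁) = (0.76 − 0.4)/1.724 = 0.21.
Precision τ = 1/σ² = 1/0.2089² = 22.9.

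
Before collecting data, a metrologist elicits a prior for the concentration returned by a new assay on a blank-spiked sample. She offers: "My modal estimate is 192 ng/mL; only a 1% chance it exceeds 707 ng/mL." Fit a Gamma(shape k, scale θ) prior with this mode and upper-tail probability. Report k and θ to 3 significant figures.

k ≈ 3.52, θ ≈ 76.3

Gamma(k,θ) with k>1 has mode (k−1)θ, so θ = 192/(k−1).
Need P(X < 707) = 0.99 with θ tied to k this way. Start at k = 2, θ = 192: P(X<707) ≈ 0.882.
Too low — raise k to concentrate. Iterating converges to k ≈ 3.52.
Then θ = 192/(3.52−1) ≈ 76.3.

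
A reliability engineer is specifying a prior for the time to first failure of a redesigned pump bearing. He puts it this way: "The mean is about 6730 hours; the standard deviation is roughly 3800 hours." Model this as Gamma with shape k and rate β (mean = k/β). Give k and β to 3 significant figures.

k ≈ 3.14, β ≈ 0.000466

For Gamma(k, rate β): mean = k/β, variance = k/β², so CV = 1/√k.
CV = SD/mean = 3800/6730 = 0.5646, hence k = 1/CV² = 3.14.
Then β = k/mean = 3.14/6730 = 0.000466.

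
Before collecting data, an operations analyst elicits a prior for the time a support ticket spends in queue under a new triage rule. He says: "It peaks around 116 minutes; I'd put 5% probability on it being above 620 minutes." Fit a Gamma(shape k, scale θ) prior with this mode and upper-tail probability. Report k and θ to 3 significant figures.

k ≈ 1.84, θ ≈ 138

Gamma(k,θ) with k>1 has mode (k−1)θ, so θ = 116/(k−1).
Need P(X < 620) = 0.95 with θ tied to k this way. Start at k = 2, θ = 116: P(X<620) ≈ 0.970.
Too high — lower k to spread out. Iterating converges to k ≈ 1.84.
Then θ = 116/(1.84−1) ≈ 138.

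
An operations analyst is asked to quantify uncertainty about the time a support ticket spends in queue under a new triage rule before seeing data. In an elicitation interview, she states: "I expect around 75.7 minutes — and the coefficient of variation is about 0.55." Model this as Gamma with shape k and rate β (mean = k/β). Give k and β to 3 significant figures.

k ≈ 3.31, β ≈ 0.0437

For Gamma(k, rate β): mean = k/β, variance = k/β², so CV = 1/√k.
CV = 0.55, hence k = 1/CV² = 3.31.
Then β = k/mean = 3.31/75.7 = 0.0437.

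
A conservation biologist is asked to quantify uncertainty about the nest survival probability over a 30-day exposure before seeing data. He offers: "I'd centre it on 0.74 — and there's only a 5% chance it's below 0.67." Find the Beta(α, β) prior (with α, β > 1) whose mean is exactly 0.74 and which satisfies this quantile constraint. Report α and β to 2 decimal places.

With mean 0.74 fixed, write α = 0.74s, β = 0.26s where s = α+β.
Need P(θ < 0.67) = 0.05 under Beta(0.74s, 0.26s). Normal approximation: (q−m)/√(m(1−m)/s) ≈ z_{0.05} = -1.64, so s ≈ 0.74·0.26·(-1.64)²/(0.67−0.74)² = 106.2.
At s = 106.2: P(θ<0.67) ≈ 0.055. Adjusting to match 0.05 gives s ≈ 112.86.
So α = 0.74·112.86 ≈ 83.51, β = 0.26·112.86 ≈ 29.34.

α ≈ 83.51, β ≈ 29.34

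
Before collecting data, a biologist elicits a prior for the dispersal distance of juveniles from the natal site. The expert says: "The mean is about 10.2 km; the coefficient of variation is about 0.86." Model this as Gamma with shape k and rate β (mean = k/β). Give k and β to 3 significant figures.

For Gamma(k, rate β): mean = k/β, variance = k/β², so CV = 1/√k.
CV = 0.86, hence k = 1/CV² = 1.35.
Then β = k/mean = 1.35/10.2 = 0.133.

k ≈ 1.35, β ≈ 0.133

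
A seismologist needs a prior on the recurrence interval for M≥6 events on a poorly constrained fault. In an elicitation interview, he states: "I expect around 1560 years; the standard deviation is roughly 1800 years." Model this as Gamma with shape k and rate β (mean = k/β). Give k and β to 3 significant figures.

k ≈ 0.751, β ≈ 0.000481

For Gamma(k, rate β): mean = k/β, variance = k/β², so CV = 1/√k.
CV = SD/mean = 1800/1560 = 1.154, hence k = 1/CV² = 0.751.
Then β = k/mean = 0.751/1560 = 0.000481.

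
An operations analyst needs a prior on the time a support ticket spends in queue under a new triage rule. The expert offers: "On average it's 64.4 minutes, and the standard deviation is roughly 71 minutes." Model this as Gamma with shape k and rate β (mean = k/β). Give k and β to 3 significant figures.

For Gamma(k, rate β): mean = k/β, variance = k/β², so CV = 1/√k.
CV = SD/mean = 71/64.4 = 1.102, hence k = 1/CV² = 0.823.
Then β = k/mean = 0.823/64.4 = 0.0128.

k ≈ 0.823, β ≈ 0.0128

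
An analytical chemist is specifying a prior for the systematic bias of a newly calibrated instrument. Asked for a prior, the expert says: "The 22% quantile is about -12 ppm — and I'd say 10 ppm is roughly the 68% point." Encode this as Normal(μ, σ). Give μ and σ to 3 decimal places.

μ = 1.701, σ = 17.743

The p-quantile of Normal(μ,σ) is μ + z_p·σ, with z_{0.22} = -0.7722 and z_{0.68} = 0.4677.
Eliminate σ: μ = (z₂·x₁ − z₁·x₂)/(z₂ − z₁) = (0.4677·-12 − (-0.7722)·10)/1.24 = 1.701.
Then σ = (x₂ − x₁)/(z₂ − z₁) = (10 − -12)/1.24 = 17.743.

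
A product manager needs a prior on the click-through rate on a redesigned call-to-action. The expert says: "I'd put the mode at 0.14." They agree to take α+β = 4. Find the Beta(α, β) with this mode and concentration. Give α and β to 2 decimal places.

α = 1.28, β = 2.72

For α,β > 1 the Beta mode is (α−1)/(α+β−2). With α+β = 4, the mode is (α−1)/2.
Set (α−1)/2 = 0.14 → α = 1 + 0.14·2 = 1.28.
β = 4 − α = 2.72.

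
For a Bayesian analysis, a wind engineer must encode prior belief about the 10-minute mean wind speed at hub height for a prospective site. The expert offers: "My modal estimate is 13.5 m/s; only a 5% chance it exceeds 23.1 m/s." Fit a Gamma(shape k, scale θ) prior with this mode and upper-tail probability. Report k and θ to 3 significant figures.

k ≈ 10.7, θ ≈ 1.4

Gamma(k,θ) with k>1 has mode (k−1)θ, so θ = 13.5/(k−1).
Need P(X < 23.1) = 0.95 with θ tied to k this way. Start at k = 2, θ = 13.5: P(X<23.1) ≈ 0.510.
Too low — raise k to concentrate. Iterating converges to k ≈ 10.7.
Then θ = 13.5/(10.7−1) ≈ 1.4.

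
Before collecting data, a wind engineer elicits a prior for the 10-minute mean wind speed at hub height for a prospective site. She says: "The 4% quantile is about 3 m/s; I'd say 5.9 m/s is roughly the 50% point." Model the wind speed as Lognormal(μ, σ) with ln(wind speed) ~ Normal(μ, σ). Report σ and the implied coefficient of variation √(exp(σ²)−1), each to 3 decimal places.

σ ≈ 0.386, CV ≈ 0.401

If T ~ Lognormal(μ,σ) then ln T ~ Normal(μ,σ), so the p-quantile of ln T is μ + z_p·σ.
ln(3) = 1.099 and ln(5.9) = 1.775; z_{0.04} = -1.751, z_{0.5} = 0.
σ = (1.775 − 1.099)/(0 − (-1.751)) = 0.386.
μ = 1.099 − (-1.751)·0.386 = 1.775.
CV = √(exp(σ²)−1) = √(exp(0.1492)−1) = 0.401.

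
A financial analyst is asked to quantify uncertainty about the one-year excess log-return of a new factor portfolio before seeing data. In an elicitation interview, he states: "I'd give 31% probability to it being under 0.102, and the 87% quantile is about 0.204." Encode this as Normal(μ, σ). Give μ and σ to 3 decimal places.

The p-quantile of Normal(μ,σ) is μ + z_p·σ, with z_{0.31} = -0.4959 and z_{0.87} = 1.126.
Eliminate σ: μ = (z₂·x₁ − z₁·x₂)/(z₂ − z₁) = (1.126·0.102 − (-0.4959)·0.204)/1.622 = 0.133.
Then σ = (x₂ − x₁)/(z₂ − z₁) = (0.204 − 0.102)/1.622 = 0.063.

μ = 0.133, σ = 0.063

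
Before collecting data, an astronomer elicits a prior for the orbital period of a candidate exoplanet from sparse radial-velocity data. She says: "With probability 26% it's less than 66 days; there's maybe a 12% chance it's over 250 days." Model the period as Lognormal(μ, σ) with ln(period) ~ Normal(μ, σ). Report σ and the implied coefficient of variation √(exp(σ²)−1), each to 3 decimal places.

If T ~ Lognormal(μ,σ) then ln T ~ Normal(μ,σ), so the p-quantile of ln T is μ + z_p·σ.
ln(66) = 4.19 and ln(250) = 5.521; z_{0.26} = -0.6433, z_{0.88} = 1.175.
σ = (5.521 − 4.19)/(1.175 − (-0.6433)) = 0.732.
μ = 4.19 − (-0.6433)·0.732 = 4.661.
CV = √(exp(σ²)−1) = √(exp(0.5365)−1) = 0.843.

σ ≈ 0.732, CV ≈ 0.843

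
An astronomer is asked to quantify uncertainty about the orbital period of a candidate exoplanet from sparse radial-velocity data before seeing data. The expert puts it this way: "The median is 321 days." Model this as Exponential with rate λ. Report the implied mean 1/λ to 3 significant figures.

mean ≈ 463 days

Exponential median = ln 2 / λ, so λ = ln 2 / 321.0 = 0.00216.
Mean = 1/λ = 463 days.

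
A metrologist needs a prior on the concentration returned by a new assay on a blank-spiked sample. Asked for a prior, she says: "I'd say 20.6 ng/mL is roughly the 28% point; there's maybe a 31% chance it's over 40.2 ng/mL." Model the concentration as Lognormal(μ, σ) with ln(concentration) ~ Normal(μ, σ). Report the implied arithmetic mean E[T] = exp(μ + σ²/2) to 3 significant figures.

If T ~ Lognormal(μ,σ) then ln T ~ Normal(μ,σ), so the p-quantile of ln T is μ + z_p·σ.
ln(20.6) = 3.025 and ln(40.2) = 3.694; z_{0.28} = -0.5828, z_{0.69} = 0.4959.
σ = (3.694 − 3.025)/(0.4959 − (-0.5828)) = 0.620.
μ = 3.025 − (-0.5828)·0.620 = 3.387.
E[T] = exp(μ + σ²/2) = exp(3.387 + 0.1921) = 35.8 ng/mL.

E[T] ≈ 35.8 ng/mL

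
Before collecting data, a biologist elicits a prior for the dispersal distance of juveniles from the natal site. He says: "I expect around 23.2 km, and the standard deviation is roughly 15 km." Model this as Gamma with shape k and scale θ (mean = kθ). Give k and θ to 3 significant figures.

k ≈ 2.39, θ ≈ 9.7

For Gamma(k, scale θ): mean = kθ, variance = kθ², so CV = 1/√k.
CV = SD/mean = 15/23.2 = 0.6466, hence k = 1/CV² = 2.39.
Then θ = mean/k = 23.2/2.39 = 9.7.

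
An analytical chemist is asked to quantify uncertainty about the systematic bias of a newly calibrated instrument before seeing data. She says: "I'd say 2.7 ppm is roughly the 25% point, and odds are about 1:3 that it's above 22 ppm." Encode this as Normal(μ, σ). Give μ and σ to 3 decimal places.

For Normal(μ,σ), the p-quantile is μ + z_p·σ. Here z_{0.25} = -0.6745, z_{0.75} = 0.6745.
So 2.7 = μ − 0.6745σ and 22 = μ + 0.6745σ.
Subtracting: σ = (22 − 2.7)/(0.6745 − (-0.6745)) = 14.307.
Then μ = 2.7 − (-0.6745)·14.307 = 12.350.

μ = 12.350, σ = 14.307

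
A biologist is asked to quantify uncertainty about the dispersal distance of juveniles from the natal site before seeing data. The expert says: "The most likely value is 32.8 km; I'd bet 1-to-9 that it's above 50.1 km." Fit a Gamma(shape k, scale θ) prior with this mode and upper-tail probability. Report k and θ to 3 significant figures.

k ≈ 11.4, θ ≈ 3.15

Gamma(k,θ) with k>1 has mode (k−1)θ, so θ = 32.8/(k−1).
Need P(X < 50.1) = 0.9 with θ tied to k this way. Start at k = 2, θ = 32.8: P(X<50.1) ≈ 0.451.
Too low — raise k to concentrate. Iterating converges to k ≈ 11.4.
Then θ = 32.8/(11.4−1) ≈ 3.15.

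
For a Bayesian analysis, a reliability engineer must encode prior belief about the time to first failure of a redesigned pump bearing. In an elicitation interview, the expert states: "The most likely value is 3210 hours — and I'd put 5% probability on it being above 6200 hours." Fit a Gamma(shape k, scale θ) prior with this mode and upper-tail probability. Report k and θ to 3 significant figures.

Gamma(k,θ) with k>1 has mode (k−1)θ, so θ = 3210/(k−1).
Need P(X < 6200) = 0.95 with θ tied to k this way. Start at k = 2, θ = 3210: P(X<6200) ≈ 0.575.
Too low — raise k to concentrate. Iterating converges to k ≈ 7.41.
Then θ = 3210/(7.41−1) ≈ 501.

k ≈ 7.41, θ ≈ 501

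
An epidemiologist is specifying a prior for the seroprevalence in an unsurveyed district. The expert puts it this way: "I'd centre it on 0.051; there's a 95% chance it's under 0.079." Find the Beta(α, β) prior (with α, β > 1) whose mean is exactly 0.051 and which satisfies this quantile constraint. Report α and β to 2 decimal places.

α ≈ 10.08, β ≈ 187.63

With mean 0.051 fixed, write α = 0.051s, β = 0.949s where s = α+β.
Need P(θ < 0.079) = 0.95 under Beta(0.051s, 0.949s). Normal approximation: (q−m)/√(m(1−m)/s) ≈ z_{0.95} = 1.64, so s ≈ 0.051·0.949·(1.64)²/(0.079−0.051)² = 167.0.
At s = 167.0: P(θ<0.079) ≈ 0.937. Adjusting to match 0.95 gives s ≈ 197.72.
So α = 0.051·197.72 ≈ 10.08, β = 0.949·197.72 ≈ 187.63.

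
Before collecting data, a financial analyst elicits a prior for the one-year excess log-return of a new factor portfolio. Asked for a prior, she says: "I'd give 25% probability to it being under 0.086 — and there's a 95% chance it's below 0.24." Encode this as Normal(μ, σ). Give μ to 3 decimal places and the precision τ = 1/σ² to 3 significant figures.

μ = 0.131, τ = 227

For Normal(μ,σ), the p-quantile is μ + z_p·σ. Here z_{0.25} = -0.6745, z_{0.95} = 1.645.
So 0.086 = μ − 0.6745σ and 0.24 = μ + 1.645σ.
Subtracting: σ = (0.24 − 0.086)/(1.645 − (-0.6745)) = 0.066.
Then μ = 0.086 − (-0.6745)·0.066 = 0.131.
Precision τ = 1/σ² = 1/0.0664² = 227.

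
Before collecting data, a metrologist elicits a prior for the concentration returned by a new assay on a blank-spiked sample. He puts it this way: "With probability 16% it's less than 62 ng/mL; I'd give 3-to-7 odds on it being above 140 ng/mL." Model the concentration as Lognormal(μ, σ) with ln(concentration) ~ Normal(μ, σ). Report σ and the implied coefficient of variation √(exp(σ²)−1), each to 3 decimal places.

If T ~ Lognormal(μ,σ) then ln T ~ Normal(μ,σ), so the p-quantile of ln T is μ + z_p·σ.
ln(62) = 4.127 and ln(140) = 4.942; z_{0.16} = -0.9945, z_{0.7} = 0.5244.
σ = (4.942 − 4.127)/(0.5244 − (-0.9945)) = 0.536.
μ = 4.127 − (-0.9945)·0.536 = 4.660.
CV = √(exp(σ²)−1) = √(exp(0.2876)−1) = 0.577.

σ ≈ 0.536, CV ≈ 0.577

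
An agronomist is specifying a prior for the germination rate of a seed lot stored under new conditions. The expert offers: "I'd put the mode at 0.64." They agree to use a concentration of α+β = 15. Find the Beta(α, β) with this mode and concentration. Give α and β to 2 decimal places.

α = 9.32, β = 5.68

For α,β > 1 the Beta mode is (α−1)/(α+β−2). With α+β = 15, the mode is (α−1)/13.
Set (α−1)/13 = 0.64 → α = 1 + 0.64·13 = 9.32.
β = 15 − α = 5.68.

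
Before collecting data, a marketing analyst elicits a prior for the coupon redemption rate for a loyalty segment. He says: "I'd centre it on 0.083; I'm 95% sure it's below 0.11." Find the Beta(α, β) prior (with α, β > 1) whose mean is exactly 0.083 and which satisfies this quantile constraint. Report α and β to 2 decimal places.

With mean 0.083 fixed, write α = 0.083s, β = 0.917s where s = α+β.
Need P(θ < 0.11) = 0.95 under Beta(0.083s, 0.917s). Normal approximation: (q−m)/√(m(1−m)/s) ≈ z_{0.95} = 1.64, so s ≈ 0.083·0.917·(1.64)²/(0.11−0.083)² = 282.5.
At s = 282.5: P(θ<0.11) ≈ 0.941. Adjusting to match 0.95 gives s ≈ 313.90.
So α = 0.083·313.90 ≈ 26.05, β = 0.917·313.90 ≈ 287.85.

α ≈ 26.05, β ≈ 287.85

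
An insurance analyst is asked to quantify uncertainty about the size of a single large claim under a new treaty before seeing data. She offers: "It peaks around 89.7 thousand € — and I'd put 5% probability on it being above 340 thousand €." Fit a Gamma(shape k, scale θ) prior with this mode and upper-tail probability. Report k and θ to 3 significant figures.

Gamma(k,θ) with k>1 has mode (k−1)θ, so θ = 89.7/(k−1).
Need P(X < 340) = 0.95 with θ tied to k this way. Start at k = 2, θ = 89.7: P(X<340) ≈ 0.892.
Too low — raise k to concentrate. Iterating converges to k ≈ 2.43.
Then θ = 89.7/(2.43−1) ≈ 62.6.

k ≈ 2.43, θ ≈ 62.6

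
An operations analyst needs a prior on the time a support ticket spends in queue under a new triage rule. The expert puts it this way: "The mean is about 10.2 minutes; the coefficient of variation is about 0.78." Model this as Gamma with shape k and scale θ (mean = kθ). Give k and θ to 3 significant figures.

k ≈ 1.64, θ ≈ 6.21

For Gamma(k, scale θ): mean = kθ, variance = kθ², so CV = 1/√k.
CV = 0.78, hence k = 1/CV² = 1.64.
Then θ = mean/k = 10.2/1.64 = 6.21.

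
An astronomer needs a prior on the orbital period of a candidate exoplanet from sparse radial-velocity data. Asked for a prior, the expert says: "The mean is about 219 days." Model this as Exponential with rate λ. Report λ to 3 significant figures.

λ ≈ 0.00457

Exponential mean = 1/λ, so λ = 1/219.0 = 0.00457.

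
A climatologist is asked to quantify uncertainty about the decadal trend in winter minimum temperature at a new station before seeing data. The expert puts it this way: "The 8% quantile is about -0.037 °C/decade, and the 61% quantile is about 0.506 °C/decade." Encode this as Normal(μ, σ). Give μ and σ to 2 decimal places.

For Normal(μ,σ), the p-quantile is μ + z_p·σ. Here z_{0.08} = -1.405, z_{0.61} = 0.2793.
So -0.037 = μ − 1.405σ and 0.506 = μ + 0.2793σ.
Subtracting: σ = (0.506 − -0.037)/(0.2793 − (-1.405)) = 0.32.
Then μ = -0.037 − (-1.405)·0.32 = 0.42.

μ = 0.42, σ = 0.32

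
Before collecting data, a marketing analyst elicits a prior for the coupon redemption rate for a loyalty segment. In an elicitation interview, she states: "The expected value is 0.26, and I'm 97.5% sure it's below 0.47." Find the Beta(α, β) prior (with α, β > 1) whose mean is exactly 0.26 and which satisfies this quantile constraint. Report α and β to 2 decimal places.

With mean 0.26 fixed, write α = 0.26s, β = 0.74s where s = α+β.
Need P(θ < 0.47) = 0.975 under Beta(0.26s, 0.74s). Normal approximation: (q−m)/√(m(1−m)/s) ≈ z_{0.975} = 1.96, so s ≈ 0.26·0.74·(1.96)²/(0.47−0.26)² = 16.8.
At s = 16.8: P(θ<0.47) ≈ 0.966. Adjusting to match 0.975 gives s ≈ 19.48.
So α = 0.26·19.48 ≈ 5.07, β = 0.74·19.48 ≈ 14.42.

α ≈ 5.07, β ≈ 14.42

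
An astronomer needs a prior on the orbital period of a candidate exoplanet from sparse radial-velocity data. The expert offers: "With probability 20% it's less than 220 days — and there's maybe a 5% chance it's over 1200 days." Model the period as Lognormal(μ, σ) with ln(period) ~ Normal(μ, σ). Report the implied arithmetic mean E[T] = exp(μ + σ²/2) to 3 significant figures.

If T ~ Lognormal(μ,σ) then ln T ~ Normal(μ,σ), so the p-quantile of ln T is μ + z_p·σ.
ln(220) = 5.394 and ln(1200) = 7.09; z_{0.2} = -0.8416, z_{0.95} = 1.645.
σ = (7.09 − 5.394)/(1.645 − (-0.8416)) = 0.682.
μ = 5.394 − (-0.8416)·0.682 = 5.968.
E[T] = exp(μ + σ²/2) = exp(5.968 + 0.2327) = 493 days.

E[T] ≈ 493 days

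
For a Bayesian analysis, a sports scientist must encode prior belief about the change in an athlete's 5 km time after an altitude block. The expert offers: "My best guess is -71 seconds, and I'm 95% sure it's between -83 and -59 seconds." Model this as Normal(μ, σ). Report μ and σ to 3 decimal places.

A symmetric 95% interval runs μ ± z·σ with z = 1.96.
Half-width = 12, so σ = 12/1.96 = 6.123.
μ is the stated best guess, -71.000.

μ = -71.000, σ = 6.123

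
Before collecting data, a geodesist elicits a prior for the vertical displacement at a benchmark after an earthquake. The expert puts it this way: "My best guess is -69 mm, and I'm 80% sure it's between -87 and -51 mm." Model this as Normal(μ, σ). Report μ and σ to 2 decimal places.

A symmetric 80% interval runs μ ± z·σ with z = 1.282.
Half-width = 18, so σ = 18/1.282 = 14.05.
μ is the stated best guess, -69.00.

μ = -69.00, σ = 14.05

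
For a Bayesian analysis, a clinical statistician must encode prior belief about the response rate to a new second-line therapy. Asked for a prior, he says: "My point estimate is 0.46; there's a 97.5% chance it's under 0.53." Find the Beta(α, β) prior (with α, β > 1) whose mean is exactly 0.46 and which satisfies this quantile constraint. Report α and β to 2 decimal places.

With mean 0.46 fixed, write α = 0.46s, β = 0.54s where s = α+β.
Need P(θ < 0.53) = 0.975 under Beta(0.46s, 0.54s). Normal approximation: (q−m)/√(m(1−m)/s) ≈ z_{0.975} = 1.96, so s ≈ 0.46·0.54·(1.96)²/(0.53−0.46)² = 194.7.
At s = 194.7: P(θ<0.53) ≈ 0.975. Adjusting to match 0.975 gives s ≈ 195.48.
So α = 0.46·195.48 ≈ 89.92, β = 0.54·195.48 ≈ 105.56.

α ≈ 89.92, β ≈ 105.56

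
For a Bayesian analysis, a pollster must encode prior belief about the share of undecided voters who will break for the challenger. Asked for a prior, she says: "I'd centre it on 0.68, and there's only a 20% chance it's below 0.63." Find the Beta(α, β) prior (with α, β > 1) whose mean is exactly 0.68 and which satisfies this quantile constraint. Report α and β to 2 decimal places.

With mean 0.68 fixed, write α = 0.68s, β = 0.32s where s = α+β.
Need P(θ < 0.63) = 0.2 under Beta(0.68s, 0.32s). Normal approximation: (q−m)/√(m(1−m)/s) ≈ z_{0.2} = -0.842, so s ≈ 0.68·0.32·(-0.842)²/(0.63−0.68)² = 61.7.
At s = 61.7: P(θ<0.63) ≈ 0.197. Adjusting to match 0.2 gives s ≈ 60.21.
So α = 0.68·60.21 ≈ 40.94, β = 0.32·60.21 ≈ 19.27.

α ≈ 40.94, β ≈ 19.27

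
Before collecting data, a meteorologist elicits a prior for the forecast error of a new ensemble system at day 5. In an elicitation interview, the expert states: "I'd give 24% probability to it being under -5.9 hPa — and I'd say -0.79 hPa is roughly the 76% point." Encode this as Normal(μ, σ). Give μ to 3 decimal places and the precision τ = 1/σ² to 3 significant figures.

μ = -3.345, τ = 0.0764

The p-quantile of Normal(μ,σ) is μ + z_p·σ, with z_{0.24} = -0.7063 and z_{0.76} = 0.7063.
Eliminate σ: μ = (z₂·x₁ − z₁·x₂)/(z₂ − z₁) = (0.7063·-5.9 − (-0.7063)·-0.79)/1.413 = -3.345.
Then σ = (x₂ − x₁)/(z₂ − z₁) = (-0.79 − -5.9)/1.413 = 3.617.
Precision τ = 1/σ² = 1/3.617² = 0.0764.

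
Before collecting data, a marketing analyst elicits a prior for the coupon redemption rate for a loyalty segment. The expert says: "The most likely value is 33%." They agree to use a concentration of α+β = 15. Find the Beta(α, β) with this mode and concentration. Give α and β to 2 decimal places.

α = 5.29, β = 9.71

For α,β > 1 the Beta mode is (α−1)/(α+β−2). With α+β = 15, the mode is (α−1)/13.
Set (α−1)/13 = 0.33 → α = 1 + 0.33·13 = 5.29.
β = 15 − α = 9.71.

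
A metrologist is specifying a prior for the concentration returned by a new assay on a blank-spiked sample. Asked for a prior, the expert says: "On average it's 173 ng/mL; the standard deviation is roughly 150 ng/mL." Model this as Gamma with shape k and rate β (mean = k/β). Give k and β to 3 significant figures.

k ≈ 1.33, β ≈ 0.00769

For Gamma(k, rate β): mean = k/β, variance = k/β², so CV = 1/√k.
CV = SD/mean = 150/173 = 0.8671, hence k = 1/CV² = 1.33.
Then β = k/mean = 1.33/173 = 0.00769.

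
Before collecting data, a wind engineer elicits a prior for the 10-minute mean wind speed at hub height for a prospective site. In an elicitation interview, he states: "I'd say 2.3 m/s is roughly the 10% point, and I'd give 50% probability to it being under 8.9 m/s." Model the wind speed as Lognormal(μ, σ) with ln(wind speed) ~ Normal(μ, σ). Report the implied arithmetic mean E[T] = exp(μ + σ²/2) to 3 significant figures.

If T ~ Lognormal(μ,σ) then ln T ~ Normal(μ,σ), so the p-quantile of ln T is μ + z_p·σ.
ln(2.3) = 0.8329 and ln(8.9) = 2.186; z_{0.1} = -1.282, z_{0.5} = 0.
σ = (2.186 − 0.8329)/(0 − (-1.282)) = 1.056.
μ = 0.8329 − (-1.282)·1.056 = 2.186.
E[T] = exp(μ + σ²/2) = exp(2.186 + 0.5574) = 15.5 m/s.

E[T] ≈ 15.5 m/s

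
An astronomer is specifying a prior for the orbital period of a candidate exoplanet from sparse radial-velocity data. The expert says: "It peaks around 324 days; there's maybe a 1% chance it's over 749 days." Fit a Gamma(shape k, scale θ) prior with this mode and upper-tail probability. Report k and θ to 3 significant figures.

Gamma(k,θ) with k>1 has mode (k−1)θ, so θ = 324/(k−1).
Need P(X < 749) = 0.99 with θ tied to k this way. Start at k = 2, θ = 324: P(X<749) ≈ 0.672.
Too low — raise k to concentrate. Iterating converges to k ≈ 7.8.
Then θ = 324/(7.8−1) ≈ 47.7.

k ≈ 7.8, θ ≈ 47.7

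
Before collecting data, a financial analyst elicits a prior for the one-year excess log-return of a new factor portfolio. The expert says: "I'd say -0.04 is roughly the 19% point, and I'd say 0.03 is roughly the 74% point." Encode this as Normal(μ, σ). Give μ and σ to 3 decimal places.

μ = 0.000, σ = 0.046

The p-quantile of Normal(μ,σ) is μ + z_p·σ, with z_{0.19} = -0.8779 and z_{0.74} = 0.6433.
Eliminate σ: μ = (z₂·x₁ − z₁·x₂)/(z₂ − z₁) = (0.6433·-0.04 − (-0.8779)·0.03)/1.521 = 0.000.
Then σ = (x₂ − x₁)/(z₂ − z₁) = (0.03 − -0.04)/1.521 = 0.046.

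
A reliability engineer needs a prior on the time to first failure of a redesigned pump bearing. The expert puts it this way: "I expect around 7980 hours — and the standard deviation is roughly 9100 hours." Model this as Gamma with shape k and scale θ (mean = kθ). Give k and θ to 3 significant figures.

k ≈ 0.769, θ ≈ 10400

For Gamma(k, scale θ): mean = kθ, variance = kθ², so CV = 1/√k.
CV = SD/mean = 9100/7980 = 1.14, hence k = 1/CV² = 0.769.
Then θ = mean/k = 7980/0.769 = 10400.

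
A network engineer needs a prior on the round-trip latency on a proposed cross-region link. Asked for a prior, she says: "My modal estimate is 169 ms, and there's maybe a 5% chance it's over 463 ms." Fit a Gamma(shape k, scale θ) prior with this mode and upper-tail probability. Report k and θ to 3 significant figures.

k ≈ 3.64, θ ≈ 63.9

Gamma(k,θ) with k>1 has mode (k−1)θ, so θ = 169/(k−1).
Need P(X < 463) = 0.95 with θ tied to k this way. Start at k = 2, θ = 169: P(X<463) ≈ 0.758.
Too low — raise k to concentrate. Iterating converges to k ≈ 3.64.
Then θ = 169/(3.64−1) ≈ 63.9.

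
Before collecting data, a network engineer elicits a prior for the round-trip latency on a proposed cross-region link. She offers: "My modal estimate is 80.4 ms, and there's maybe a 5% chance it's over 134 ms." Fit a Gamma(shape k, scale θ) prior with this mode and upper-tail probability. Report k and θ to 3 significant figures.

Gamma(k,θ) with k>1 has mode (k−1)θ, so θ = 80.4/(k−1).
Need P(X < 134) = 0.95 with θ tied to k this way. Start at k = 2, θ = 80.4: P(X<134) ≈ 0.496.
Too low — raise k to concentrate. Iterating converges to k ≈ 11.7.
Then θ = 80.4/(11.7−1) ≈ 7.51.

k ≈ 11.7, θ ≈ 7.51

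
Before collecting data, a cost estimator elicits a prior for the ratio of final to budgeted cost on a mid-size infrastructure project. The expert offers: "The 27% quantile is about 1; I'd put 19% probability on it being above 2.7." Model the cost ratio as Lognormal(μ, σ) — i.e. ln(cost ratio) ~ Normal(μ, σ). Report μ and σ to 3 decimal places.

If T ~ Lognormal(μ,σ) then ln T ~ Normal(μ,σ), so the p-quantile of ln T is μ + z_p·σ.
ln(1) = 0 and ln(2.7) = 0.9933; z_{0.27} = -0.6128, z_{0.81} = 0.8779.
σ = (0.9933 − 0)/(0.8779 − (-0.6128)) = 0.666.
μ = 0 − (-0.6128)·0.666 = 0.408.

μ ≈ 0.408, σ ≈ 0.666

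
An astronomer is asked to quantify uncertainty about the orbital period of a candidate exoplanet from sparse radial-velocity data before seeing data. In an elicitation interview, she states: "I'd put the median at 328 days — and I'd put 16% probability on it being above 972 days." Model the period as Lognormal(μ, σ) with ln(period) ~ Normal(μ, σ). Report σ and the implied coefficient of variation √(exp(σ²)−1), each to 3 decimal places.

If T ~ Lognormal(μ,σ) then ln T ~ Normal(μ,σ), so the p-quantile of ln T is μ + z_p·σ.
ln(328) = 5.793 and ln(972) = 6.879; z_{0.5} = 0, z_{0.84} = 0.9945.
σ = (6.879 − 5.793)/(0.9945 − (0)) = 1.092.
μ = 5.793 − (0)·1.092 = 5.793.
CV = √(exp(σ²)−1) = √(exp(1.1933)−1) = 1.516.

σ ≈ 1.092, CV ≈ 1.516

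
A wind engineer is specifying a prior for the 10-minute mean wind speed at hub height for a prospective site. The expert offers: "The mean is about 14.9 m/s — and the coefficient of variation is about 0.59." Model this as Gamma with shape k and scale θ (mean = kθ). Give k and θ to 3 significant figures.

k ≈ 2.87, θ ≈ 5.19

For Gamma(k, scale θ): mean = kθ, variance = kθ², so CV = 1/√k.
CV = 0.59, hence k = 1/CV² = 2.87.
Then θ = mean/k = 14.9/2.87 = 5.19.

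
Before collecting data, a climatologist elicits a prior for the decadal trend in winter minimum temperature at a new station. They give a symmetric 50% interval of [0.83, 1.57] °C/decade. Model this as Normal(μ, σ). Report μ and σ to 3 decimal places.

A symmetric 50% interval runs μ ± z·σ with z = 0.6745.
Half-width = 0.37, so σ = 0.37/0.6745 = 0.549.
μ is the interval midpoint, 1.200.

μ = 1.200, σ = 0.549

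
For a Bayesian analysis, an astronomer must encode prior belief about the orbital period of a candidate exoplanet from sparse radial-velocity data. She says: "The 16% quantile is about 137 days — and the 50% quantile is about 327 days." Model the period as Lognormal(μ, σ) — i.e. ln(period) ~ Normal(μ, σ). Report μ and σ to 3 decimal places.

μ ≈ 5.790, σ ≈ 0.875

If T ~ Lognormal(μ,σ) then ln T ~ Normal(μ,σ), so the p-quantile of ln T is μ + z_p·σ.
ln(137) = 4.92 and ln(327) = 5.79; z_{0.16} = -0.9945, z_{0.5} = 0.
σ = (5.79 − 4.92)/(0 − (-0.9945)) = 0.875.
μ = 4.92 − (-0.9945)·0.875 = 5.790.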